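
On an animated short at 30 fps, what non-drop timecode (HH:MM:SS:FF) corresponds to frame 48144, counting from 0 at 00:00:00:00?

00:26:44:24

48144 ÷ 30 = 1604 full seconds, remainder 24 frames.
1604 s = 0 h 26 min 44 s.
Timecode: 00:26:44:24.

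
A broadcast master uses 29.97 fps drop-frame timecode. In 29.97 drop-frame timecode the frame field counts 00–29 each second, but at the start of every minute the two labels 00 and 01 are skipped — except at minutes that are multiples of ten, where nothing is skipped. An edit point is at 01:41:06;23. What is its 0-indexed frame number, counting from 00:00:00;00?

As if non-drop at 30 labels/s: (1 × 3600 + 41 × 60 + 6) × 30 + 23 = 182003.
Minute boundaries passed: 101; those not divisible by 10: 101 − 10 = 91; dropped labels = 2 × 91 = 182.
Actual frame index = 182003 − 182 = 181821.

181821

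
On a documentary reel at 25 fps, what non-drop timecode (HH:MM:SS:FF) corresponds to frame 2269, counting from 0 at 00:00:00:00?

00:01:30:19

2269 ÷ 25 = 90 full seconds, remainder 19 frames.
90 s = 0 h 1 min 30 s.
Timecode: 00:01:30:19.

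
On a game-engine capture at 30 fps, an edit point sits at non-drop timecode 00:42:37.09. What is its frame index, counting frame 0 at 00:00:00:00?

Total seconds to the label: (0 × 3600 + 42 × 60 + 37) = 2557.
Frame index = 2557 × 30 + 9 = 76719.

76719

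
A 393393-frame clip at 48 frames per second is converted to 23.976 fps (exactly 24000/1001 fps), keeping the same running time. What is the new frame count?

196500 frames

Target frames = source frames × (target rate / source rate) = 393393 × (24000/1001)/(48) = 393393 × 500/1001 = 196500.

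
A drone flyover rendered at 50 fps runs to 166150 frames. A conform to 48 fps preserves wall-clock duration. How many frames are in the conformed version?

159504 frames

Target frames = source frames × (target rate / source rate) = 166150 × (48)/(50) = 166150 × 24/25 = 159504.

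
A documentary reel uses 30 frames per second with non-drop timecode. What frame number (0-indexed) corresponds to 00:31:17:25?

Total seconds to the label: (0 × 3600 + 31 × 60 + 17) = 1877.
Frame index = 1877 × 30 + 25 = 56335.

56335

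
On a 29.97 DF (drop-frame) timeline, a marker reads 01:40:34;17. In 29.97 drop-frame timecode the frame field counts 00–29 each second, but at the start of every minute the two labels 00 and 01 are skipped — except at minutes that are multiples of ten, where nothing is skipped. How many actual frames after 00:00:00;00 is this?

180857

Complete 10-minute blocks: 10, each 17982 frames → 179820.
Remaining 0 whole minutes in the current block: 0 frames.
Within the current minute: 34 × 30 + 17 = 1037. Total = 179820 + 0 + 1037 = 180857.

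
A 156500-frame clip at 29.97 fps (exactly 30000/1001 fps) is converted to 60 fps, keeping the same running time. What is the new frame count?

313313 frames

Target frames = source frames × (target rate / source rate) = 156500 × (60)/(30000/1001) = 156500 × 1001/500 = 313313.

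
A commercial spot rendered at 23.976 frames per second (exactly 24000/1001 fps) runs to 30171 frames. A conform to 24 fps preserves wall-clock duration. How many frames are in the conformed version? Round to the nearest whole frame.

30201 frames

Frames at target rate = 30171 × (24) / (24000/1001) = 30201171/1000 ≈ 30201.171.
Nearest whole frame: 30201.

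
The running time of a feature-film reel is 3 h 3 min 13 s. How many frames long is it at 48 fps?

527664 frames

3 h 3 min 13 s = 10993 s.
Frames = 10993 × 48 = 527664.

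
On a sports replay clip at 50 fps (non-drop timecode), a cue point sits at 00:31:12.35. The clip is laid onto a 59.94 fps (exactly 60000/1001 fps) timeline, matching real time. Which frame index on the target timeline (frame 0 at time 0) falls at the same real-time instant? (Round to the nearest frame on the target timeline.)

Source frame index: (0×3600 + 31×60 + 12) × 50 + 35 = 93635.
Real time: 93635 / (50) = 18727/10 s.
Target frame: (18727/10) × (60000/1001) = 112362000/1001 ≈ 112249.750 → 112250.

frame 112250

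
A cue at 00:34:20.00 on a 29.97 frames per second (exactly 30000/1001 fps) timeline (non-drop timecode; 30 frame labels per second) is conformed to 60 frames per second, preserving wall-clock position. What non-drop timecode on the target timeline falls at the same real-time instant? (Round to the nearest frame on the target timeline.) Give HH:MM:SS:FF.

Source frame index: (0×3600 + 34×60 + 20) × 30 + 0 = 61800.
Real time: 61800 / (30000/1001) = 103103/50 s.
Target frame: (103103/50) × (60) = 618618/5 ≈ 123723.600 → 123724.
At 60 labels/s: frame 123724 → 00:34:22:04.

00:34:22:04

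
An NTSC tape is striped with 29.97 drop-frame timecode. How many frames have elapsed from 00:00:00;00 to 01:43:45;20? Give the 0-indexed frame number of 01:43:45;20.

As if non-drop at 30 labels/s: (1 × 3600 + 43 × 60 + 45) × 30 + 20 = 186770.
Minute boundaries passed: 103; those not divisible by 10: 103 − 10 = 93; dropped labels = 2 × 93 = 186.
Actual frame index = 186770 − 186 = 186584.

186584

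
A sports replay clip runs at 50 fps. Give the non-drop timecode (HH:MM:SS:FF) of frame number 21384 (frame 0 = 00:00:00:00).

21384 ÷ 50 = 427 full seconds, remainder 34 frames.
427 s = 0 h 7 min 7 s.
Timecode: 00:07:07:34.

00:07:07:34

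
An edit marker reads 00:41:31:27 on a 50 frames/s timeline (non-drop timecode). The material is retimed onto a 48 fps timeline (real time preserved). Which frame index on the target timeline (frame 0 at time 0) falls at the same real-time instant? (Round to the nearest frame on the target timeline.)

frame 119594

Source frame index: (0×3600 + 41×60 + 31) × 50 + 27 = 124577.
Real time: 124577 / (50) = 124577/50 s.
Target frame: (124577/50) × (48) = 2989848/25 ≈ 119593.920 → 119594.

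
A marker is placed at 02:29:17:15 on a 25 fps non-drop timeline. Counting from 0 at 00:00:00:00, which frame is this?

Total seconds to the label: (2 × 3600 + 29 × 60 + 17) = 8957.
Frame index = 8957 × 25 + 15 = 223940.

223940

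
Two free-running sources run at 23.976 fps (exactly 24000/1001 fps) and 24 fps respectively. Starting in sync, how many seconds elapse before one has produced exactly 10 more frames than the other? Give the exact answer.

The gap grows by |24 − 24000/1001| = 24/1001 frames per second.
Time for a 10-frame gap: 10 ÷ (24/1001) = 5005/12 s.

5005/12 seconds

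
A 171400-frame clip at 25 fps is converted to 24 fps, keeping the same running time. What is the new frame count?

Target frames = source frames × (target rate / source rate) = 171400 × (24)/(25) = 171400 × 24/25 = 164544.

164544 frames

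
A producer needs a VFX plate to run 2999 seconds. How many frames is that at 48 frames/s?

143952 frames

Frames = 2999 × 48 = 143952.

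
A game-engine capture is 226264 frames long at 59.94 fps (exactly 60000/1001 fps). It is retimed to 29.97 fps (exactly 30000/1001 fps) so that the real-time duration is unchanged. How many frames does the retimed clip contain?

113132 frames

Target frames = source frames × (target rate / source rate) = 226264 × (30000/1001)/(60000/1001) = 226264 × 1/2 = 113132.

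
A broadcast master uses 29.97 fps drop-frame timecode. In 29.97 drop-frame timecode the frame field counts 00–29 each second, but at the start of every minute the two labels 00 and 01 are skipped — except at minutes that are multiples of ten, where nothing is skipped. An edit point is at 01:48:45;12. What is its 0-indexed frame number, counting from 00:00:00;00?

As if non-drop at 30 labels/s: (1 × 3600 + 48 × 60 + 45) × 30 + 12 = 195762.
Minute boundaries passed: 108; those not divisible by 10: 108 − 10 = 98; dropped labels = 2 × 98 = 196.
Actual frame index = 195762 − 196 = 195566.

195566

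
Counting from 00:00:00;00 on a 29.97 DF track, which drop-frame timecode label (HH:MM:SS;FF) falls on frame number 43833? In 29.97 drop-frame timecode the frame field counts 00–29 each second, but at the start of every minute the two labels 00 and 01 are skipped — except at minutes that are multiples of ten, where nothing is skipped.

Each 10-minute DF block holds 10 × 60 × 30 − 9 × 2 = 17982 frames. 43833 ÷ 17982 → 2 full blocks, remainder 7869.
Within the partial block the first minute is 1800 frames and each further minute 1798, so 4 further minute boundaries passed. Total skipped labels = 18 × 2 + 2 × 4 = 44.
Non-drop label index = 43833 + 44 = 43877; at 30 labels/s that is 00:24:22:17, i.e. DF 00:24:22;17.

00:24:22;17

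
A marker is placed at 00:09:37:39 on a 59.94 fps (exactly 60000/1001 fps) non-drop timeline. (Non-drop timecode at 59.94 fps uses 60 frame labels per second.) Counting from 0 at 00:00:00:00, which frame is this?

Total seconds to the label: (0 × 3600 + 9 × 60 + 37) = 577.
Frame index = 577 × 60 + 39 = 34659.

frame 34659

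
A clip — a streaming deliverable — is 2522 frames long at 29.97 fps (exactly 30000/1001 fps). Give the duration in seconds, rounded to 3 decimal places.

84.151 seconds

Running time = 2522 × 1001/30000 = 1262261/15000 s ≈ 84.151 s.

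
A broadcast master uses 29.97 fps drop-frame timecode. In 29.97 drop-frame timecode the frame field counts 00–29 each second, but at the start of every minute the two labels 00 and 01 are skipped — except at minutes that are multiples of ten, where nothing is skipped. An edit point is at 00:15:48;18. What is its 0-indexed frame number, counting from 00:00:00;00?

As if non-drop at 30 labels/s: (0 × 3600 + 15 × 60 + 48) × 30 + 18 = 28458.
Minute boundaries passed: 15; those not divisible by 10: 15 − 1 = 14; dropped labels = 2 × 14 = 28.
Actual frame index = 28458 − 28 = 28430.

28430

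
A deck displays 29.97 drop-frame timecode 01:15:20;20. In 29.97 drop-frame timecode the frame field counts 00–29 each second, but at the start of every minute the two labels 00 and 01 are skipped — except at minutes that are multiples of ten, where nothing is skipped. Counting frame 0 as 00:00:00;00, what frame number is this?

As if non-drop at 30 labels/s: (1 × 3600 + 15 × 60 + 20) × 30 + 20 = 135620.
Minute boundaries passed: 75; those not divisible by 10: 75 − 7 = 68; dropped labels = 2 × 68 = 136.
Actual frame index = 135620 − 136 = 135484.

135484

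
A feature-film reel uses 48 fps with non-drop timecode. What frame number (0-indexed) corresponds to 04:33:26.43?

Total seconds to the label: (4 × 3600 + 33 × 60 + 26) = 16406.
Frame index = 16406 × 48 + 43 = 787531.

787531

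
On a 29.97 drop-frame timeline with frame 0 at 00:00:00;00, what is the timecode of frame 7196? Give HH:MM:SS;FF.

Each 10-minute DF block holds 10 × 60 × 30 − 9 × 2 = 17982 frames. 7196 ÷ 17982 → 0 full blocks, remainder 7196.
Within the partial block the first minute is 1800 frames and each further minute 1798, so 4 further minute boundaries passed. Total skipped labels = 18 × 0 + 2 × 4 = 8.
Non-drop label index = 7196 + 8 = 7204; at 30 labels/s that is 00:04:00:04, i.e. DF 00:04:00;04.

00:04:00;04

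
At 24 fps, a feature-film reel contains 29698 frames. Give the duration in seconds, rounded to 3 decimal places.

Running time = 29698 × 1/24 = 14849/12 s ≈ 1237.417 s.

1237.417 seconds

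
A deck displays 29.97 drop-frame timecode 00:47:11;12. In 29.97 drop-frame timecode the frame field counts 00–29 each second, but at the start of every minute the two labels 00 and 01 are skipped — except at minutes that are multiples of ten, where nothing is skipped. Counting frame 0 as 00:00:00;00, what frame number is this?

Complete 10-minute blocks: 4, each 17982 frames → 71928.
Remaining 7 whole minutes in the current block: 1800 + 6 × 1798 = 12588 frames.
Within the current minute: 11 × 30 + 12 − 2 = 340 (labels ;00/;01 skipped at this minute). Total = 71928 + 12588 + 340 = 84856.

84856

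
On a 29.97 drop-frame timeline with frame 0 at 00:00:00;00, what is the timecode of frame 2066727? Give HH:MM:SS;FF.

Each 10-minute DF block holds 10 × 60 × 30 − 9 × 2 = 17982 frames. 2066727 ÷ 17982 → 114 full blocks, remainder 16779.
Within the partial block the first minute is 1800 frames and each further minute 1798, so 9 further minute boundaries passed. Total skipped labels = 18 × 114 + 2 × 9 = 2070.
Non-drop label index = 2066727 + 2070 = 2068797; at 30 labels/s that is 19:09:19:27, i.e. DF 19:09:19;27.

19:09:19;27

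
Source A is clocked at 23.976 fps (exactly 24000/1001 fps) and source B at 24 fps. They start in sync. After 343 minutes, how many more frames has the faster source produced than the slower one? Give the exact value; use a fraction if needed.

70560/143 frames

343 min = 20580 s.
A emits 24000/1001 × 20580 = 70560000/143 frames; B emits 24 × 20580 = 493920.
Difference = 70560/143 frames (≈ 493.4266); B is ahead of A.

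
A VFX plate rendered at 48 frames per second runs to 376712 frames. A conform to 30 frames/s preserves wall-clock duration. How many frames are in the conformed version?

235445 frames

Target frames = source frames × (target rate / source rate) = 376712 × (30)/(48) = 376712 × 5/8 = 235445.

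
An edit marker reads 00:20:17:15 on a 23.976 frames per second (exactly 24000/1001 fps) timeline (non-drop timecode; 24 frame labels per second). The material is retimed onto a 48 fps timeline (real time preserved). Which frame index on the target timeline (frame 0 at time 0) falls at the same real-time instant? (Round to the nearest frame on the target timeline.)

frame 58504

Source frame index: (0×3600 + 20×60 + 17) × 24 + 15 = 29223.
Real time: 29223 / (24000/1001) = 9750741/8000 s.
Target frame: (9750741/8000) × (48) = 29252223/500 ≈ 58504.446 → 58504.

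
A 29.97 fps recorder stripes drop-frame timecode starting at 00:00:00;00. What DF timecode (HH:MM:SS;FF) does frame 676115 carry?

Ten DF minutes hold 17982 frames, so frame 676115 lies in block 37 (frames 665334–683315) with 10781 frames into that block.
The block's first minute is 1800 frames and the rest 1798 each; 10781 frames reaches minute 5, so 37 × 18 + 5 × 2 = 676 labels have been skipped so far.
Adding those back, label number 676115 + 676 = 676791 at 30 labels/s is 22559 s + 21 f = 6 h 15 min 59 s frame 21, i.e. 06:15:59;21.

06:15:59;21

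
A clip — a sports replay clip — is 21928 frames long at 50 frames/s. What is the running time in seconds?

438.56 seconds

Running time = 21928 / (50) = 438.56 s.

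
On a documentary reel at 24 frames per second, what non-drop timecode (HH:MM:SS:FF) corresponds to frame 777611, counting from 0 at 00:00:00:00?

09:00:00:11

777611 ÷ 24 = 32400 full seconds, remainder 11 frames.
32400 s = 9 h 0 min 0 s.
Timecode: 09:00:00:11.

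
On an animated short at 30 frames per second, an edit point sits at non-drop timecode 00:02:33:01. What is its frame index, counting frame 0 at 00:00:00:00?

Total seconds to the label: (0 × 3600 + 2 × 60 + 33) = 153.
Frame index = 153 × 30 + 1 = 4591.

frame 4591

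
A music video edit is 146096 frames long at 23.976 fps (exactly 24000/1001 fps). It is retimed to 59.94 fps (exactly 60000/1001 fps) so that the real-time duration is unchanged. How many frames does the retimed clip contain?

Frames at target rate = 146096 × (60000/1001) / (24000/1001) = 365240.

365240 frames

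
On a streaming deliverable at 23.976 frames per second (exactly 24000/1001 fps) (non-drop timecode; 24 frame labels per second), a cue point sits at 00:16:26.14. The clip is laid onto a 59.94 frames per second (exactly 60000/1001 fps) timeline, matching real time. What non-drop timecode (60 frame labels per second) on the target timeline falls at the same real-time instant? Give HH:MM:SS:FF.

00:16:26:35

Source frame index: (0×3600 + 16×60 + 26) × 24 + 14 = 23678.
Real time: 23678 / (24000/1001) = 11850839/12000 s.
Target frame: (11850839/12000) × (60000/1001) = 59195.
At 60 labels/s: frame 59195 → 00:16:26:35.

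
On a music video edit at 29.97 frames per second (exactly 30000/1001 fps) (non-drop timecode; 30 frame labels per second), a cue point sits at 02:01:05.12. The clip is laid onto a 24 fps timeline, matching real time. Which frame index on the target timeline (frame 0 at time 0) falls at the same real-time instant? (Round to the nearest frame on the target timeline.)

frame 174544

Source frame index: (2×3600 + 1×60 + 5) × 30 + 12 = 217962.
Real time: 217962 / (30000/1001) = 36363327/5000 s.
Target frame: (36363327/5000) × (24) = 109089981/625 ≈ 174543.970 → 174544.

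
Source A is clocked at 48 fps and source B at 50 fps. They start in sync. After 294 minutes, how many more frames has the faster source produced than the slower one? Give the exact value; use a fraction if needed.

35280 frames

294 min = 17640 s.
A emits 48 × 17640 = 846720 frames; B emits 50 × 17640 = 882000.
Difference = 35280 frames; B is ahead of A.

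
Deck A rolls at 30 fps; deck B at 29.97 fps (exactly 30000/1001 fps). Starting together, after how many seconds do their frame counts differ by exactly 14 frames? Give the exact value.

The gap grows by |30000/1001 − 30| = 30/1001 frames per second.
Time for a 14-frame gap: 14 ÷ (30/1001) = 7007/15 s.

7007/15 seconds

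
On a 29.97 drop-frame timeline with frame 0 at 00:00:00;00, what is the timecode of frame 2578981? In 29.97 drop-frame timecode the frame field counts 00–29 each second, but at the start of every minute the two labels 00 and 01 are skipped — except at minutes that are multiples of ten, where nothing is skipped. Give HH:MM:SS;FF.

23:54:12;03

Each 10-minute DF block holds 10 × 60 × 30 − 9 × 2 = 17982 frames. 2578981 ÷ 17982 → 143 full blocks, remainder 7555.
Within the partial block the first minute is 1800 frames and each further minute 1798, so 4 further minute boundaries passed. Total skipped labels = 18 × 143 + 2 × 4 = 2582.
Non-drop label index = 2578981 + 2582 = 2581563; at 30 labels/s that is 23:54:12:03, i.e. DF 23:54:12;03.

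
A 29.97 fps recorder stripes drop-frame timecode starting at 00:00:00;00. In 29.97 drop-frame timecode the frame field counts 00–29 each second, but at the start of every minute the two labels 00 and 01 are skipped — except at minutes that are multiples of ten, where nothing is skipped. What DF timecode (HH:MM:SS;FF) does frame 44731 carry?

00:24:52;15

Ten DF minutes hold 17982 frames, so frame 44731 lies in block 2 (frames 35964–53945) with 8767 frames into that block.
The block's first minute is 1800 frames and the rest 1798 each; 8767 frames reaches minute 4, so 2 × 18 + 4 × 2 = 44 labels have been skipped so far.
Adding those back, label number 44731 + 44 = 44775 at 30 labels/s is 1492 s + 15 f = 0 h 24 min 52 s frame 15, i.e. 00:24:52;15.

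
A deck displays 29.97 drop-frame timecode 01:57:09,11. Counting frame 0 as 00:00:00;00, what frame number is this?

Complete 10-minute blocks: 11, each 17982 frames → 197802.
Remaining 7 whole minutes in the current block: 1800 + 6 × 1798 = 12588 frames.
Within the current minute: 9 × 30 + 11 − 2 = 279 (labels ;00/;01 skipped at this minute). Total = 197802 + 12588 + 279 = 210669.

210669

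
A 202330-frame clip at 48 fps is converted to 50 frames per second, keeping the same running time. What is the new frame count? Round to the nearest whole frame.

Frames at target rate = 202330 × (50) / (48) = 2529125/12 ≈ 210760.417.
Nearest whole frame: 210760.

210760 frames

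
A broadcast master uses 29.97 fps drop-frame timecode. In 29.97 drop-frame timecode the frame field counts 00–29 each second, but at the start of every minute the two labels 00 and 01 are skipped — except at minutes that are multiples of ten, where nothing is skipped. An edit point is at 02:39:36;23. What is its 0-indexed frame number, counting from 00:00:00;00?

Complete 10-minute blocks: 15, each 17982 frames → 269730.
Remaining 9 whole minutes in the current block: 1800 + 8 × 1798 = 16184 frames.
Within the current minute: 36 × 30 + 23 − 2 = 1101 (labels ;00/;01 skipped at this minute). Total = 269730 + 16184 + 1101 = 287015.

287015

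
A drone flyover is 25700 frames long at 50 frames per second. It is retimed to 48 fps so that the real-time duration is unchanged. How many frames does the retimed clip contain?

Target frames = source frames × (target rate / source rate) = 25700 × (48)/(50) = 25700 × 24/25 = 24672.

24672 frames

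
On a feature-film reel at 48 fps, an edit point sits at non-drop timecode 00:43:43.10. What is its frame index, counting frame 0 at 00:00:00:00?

frame 125914

Total seconds to the label: (0 × 3600 + 43 × 60 + 43) = 2623.
Frame index = 2623 × 48 + 10 = 125914.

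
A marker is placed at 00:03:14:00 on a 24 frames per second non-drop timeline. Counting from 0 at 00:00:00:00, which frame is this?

Total seconds to the label: (0 × 3600 + 3 × 60 + 14) = 194.
Frame index = 194 × 24 + 0 = 4656.

frame 4656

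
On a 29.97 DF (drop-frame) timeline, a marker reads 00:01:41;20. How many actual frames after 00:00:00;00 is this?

3048

As if non-drop at 30 labels/s: (0 × 3600 + 1 × 60 + 41) × 30 + 20 = 3050.
Minute boundaries passed: 1; those not divisible by 10: 1 − 0 = 1; dropped labels = 2 × 1 = 2.
Actual frame index = 3050 − 2 = 3048.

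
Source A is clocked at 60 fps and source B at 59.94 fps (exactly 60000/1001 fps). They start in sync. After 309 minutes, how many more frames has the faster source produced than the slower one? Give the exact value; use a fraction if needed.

1112400/1001 frames

309 min = 18540 s.
A emits 60 × 18540 = 1112400 frames; B emits 60000/1001 × 18540 = 1112400000/1001.
Difference = 1112400/1001 frames (≈ 1111.2887); B is behind A.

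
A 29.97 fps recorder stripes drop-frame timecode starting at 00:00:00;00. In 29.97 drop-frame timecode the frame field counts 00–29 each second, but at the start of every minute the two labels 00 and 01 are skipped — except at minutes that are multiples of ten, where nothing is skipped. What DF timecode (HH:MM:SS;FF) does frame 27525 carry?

00:15:18;13

Each 10-minute DF block holds 10 × 60 × 30 − 9 × 2 = 17982 frames. 27525 ÷ 17982 → 1 full block, remainder 9543.
Within the partial block the first minute is 1800 frames and each further minute 1798, so 5 further minute boundaries passed. Total skipped labels = 18 × 1 + 2 × 5 = 28.
Non-drop label index = 27525 + 28 = 27553; at 30 labels/s that is 00:15:18:13, i.e. DF 00:15:18;13.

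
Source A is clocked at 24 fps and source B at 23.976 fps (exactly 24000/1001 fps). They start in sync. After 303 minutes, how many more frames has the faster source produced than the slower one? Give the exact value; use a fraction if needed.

303 min = 18180 s.
A emits 24 × 18180 = 436320 frames; B emits 24000/1001 × 18180 = 436320000/1001.
Difference = 436320/1001 frames (≈ 435.8841); B is behind A.

436320/1001 frames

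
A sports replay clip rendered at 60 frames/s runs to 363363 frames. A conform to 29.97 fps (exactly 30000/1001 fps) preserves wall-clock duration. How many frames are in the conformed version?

181500 frames

Target frames = source frames × (target rate / source rate) = 363363 × (30000/1001)/(60) = 363363 × 500/1001 = 181500.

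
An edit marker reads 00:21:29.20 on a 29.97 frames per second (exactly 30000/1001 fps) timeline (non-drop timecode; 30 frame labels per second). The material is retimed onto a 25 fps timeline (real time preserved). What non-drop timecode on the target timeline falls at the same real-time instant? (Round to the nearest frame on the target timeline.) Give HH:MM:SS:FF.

00:21:30:24

Source frame index: (0×3600 + 21×60 + 29) × 30 + 20 = 38690.
Real time: 38690 / (30000/1001) = 3872869/3000 s.
Target frame: (3872869/3000) × (25) = 3872869/120 ≈ 32273.908 → 32274.
At 25 labels/s: frame 32274 → 00:21:30:24.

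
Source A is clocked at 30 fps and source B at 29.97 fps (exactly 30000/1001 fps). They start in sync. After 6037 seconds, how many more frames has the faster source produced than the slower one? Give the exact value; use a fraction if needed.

181110/1001 frames

A emits 30 × 6037 = 181110 frames; B emits 30000/1001 × 6037 = 181110000/1001.
Difference = 181110/1001 frames (≈ 180.9291); B is behind A.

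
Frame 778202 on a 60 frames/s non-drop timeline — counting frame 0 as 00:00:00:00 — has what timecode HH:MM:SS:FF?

03:36:10:02

778202 ÷ 60 = 12970 full seconds, remainder 2 frames.
12970 s = 3 h 36 min 10 s.
Timecode: 03:36:10:02.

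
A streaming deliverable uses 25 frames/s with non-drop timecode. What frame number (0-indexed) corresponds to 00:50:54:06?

76356

Total seconds to the label: (0 × 3600 + 50 × 60 + 54) = 3054.
Frame index = 3054 × 25 + 6 = 76356.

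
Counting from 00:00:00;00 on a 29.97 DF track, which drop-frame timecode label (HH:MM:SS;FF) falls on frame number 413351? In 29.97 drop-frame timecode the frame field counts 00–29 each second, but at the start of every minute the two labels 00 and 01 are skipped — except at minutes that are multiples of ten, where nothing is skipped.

Ten DF minutes hold 17982 frames, so frame 413351 lies in block 22 (frames 395604–413585) with 17747 frames into that block.
The block's first minute is 1800 frames and the rest 1798 each; 17747 frames reaches minute 9, so 22 × 18 + 9 × 2 = 414 labels have been skipped so far.
Adding those back, label number 413351 + 414 = 413765 at 30 labels/s is 13792 s + 5 f = 3 h 49 min 52 s frame 5, i.e. 03:49:52;05.

03:49:52;05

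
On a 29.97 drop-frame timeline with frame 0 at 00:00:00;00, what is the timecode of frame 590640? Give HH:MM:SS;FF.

Ten DF minutes hold 17982 frames, so frame 590640 lies in block 32 (frames 575424–593405) with 15216 frames into that block.
The block's first minute is 1800 frames and the rest 1798 each; 15216 frames reaches minute 8, so 32 × 18 + 8 × 2 = 592 labels have been skipped so far.
Adding those back, label number 590640 + 592 = 591232 at 30 labels/s is 19707 s + 22 f = 5 h 28 min 27 s frame 22, i.e. 05:28:27;22.

05:28:27;22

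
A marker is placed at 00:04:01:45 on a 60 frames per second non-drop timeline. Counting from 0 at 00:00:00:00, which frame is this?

frame 14505

Total seconds to the label: (0 × 3600 + 4 × 60 + 1) = 241.
Frame index = 241 × 60 + 45 = 14505.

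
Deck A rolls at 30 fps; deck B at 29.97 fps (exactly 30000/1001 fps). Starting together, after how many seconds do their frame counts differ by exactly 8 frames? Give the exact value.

4004/15 seconds

The gap grows by |30000/1001 − 30| = 30/1001 frames per second.
Time for a 8-frame gap: 8 ÷ (30/1001) = 4004/15 s.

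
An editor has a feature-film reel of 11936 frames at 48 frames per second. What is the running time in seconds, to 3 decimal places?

Running time = 11936 × 1/48 = 746/3 s ≈ 248.667 s.

248.667 seconds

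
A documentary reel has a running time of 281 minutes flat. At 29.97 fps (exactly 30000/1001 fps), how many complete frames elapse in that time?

505294 frames

281 min = 16860 s.
Frames = 16860 × 30000/1001 = 505800000/1001 ≈ 505294.7053.
Complete frames: 505294.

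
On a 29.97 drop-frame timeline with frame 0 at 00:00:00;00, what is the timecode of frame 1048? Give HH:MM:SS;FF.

Ten DF minutes hold 17982 frames, so frame 1048 lies in block 0 (frames 0–17981) with 1048 frames into that block.
The block's first minute is 1800 frames and the rest 1798 each; 1048 frames reaches minute 0, so 0 × 18 + 0 × 2 = 0 labels have been skipped so far.
Adding those back, label number 1048 + 0 = 1048 at 30 labels/s is 34 s + 28 f = 0 h 0 min 34 s frame 28, i.e. 00:00:34;28.

00:00:34;28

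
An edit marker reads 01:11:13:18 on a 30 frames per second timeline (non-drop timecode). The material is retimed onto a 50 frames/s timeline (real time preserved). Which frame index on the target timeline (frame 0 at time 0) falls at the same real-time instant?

frame 213680

Source frame index: (1×3600 + 11×60 + 13) × 30 + 18 = 128208.
Real time: 128208 / (30) = 21368/5 s.
Target frame: (21368/5) × (50) = 213680.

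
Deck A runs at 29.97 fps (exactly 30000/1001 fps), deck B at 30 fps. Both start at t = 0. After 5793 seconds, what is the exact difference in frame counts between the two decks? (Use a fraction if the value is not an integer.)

A emits 30000/1001 × 5793 = 173790000/1001 frames; B emits 30 × 5793 = 173790.
Difference = 173790/1001 frames (≈ 173.6164); B is ahead of A.

173790/1001 frames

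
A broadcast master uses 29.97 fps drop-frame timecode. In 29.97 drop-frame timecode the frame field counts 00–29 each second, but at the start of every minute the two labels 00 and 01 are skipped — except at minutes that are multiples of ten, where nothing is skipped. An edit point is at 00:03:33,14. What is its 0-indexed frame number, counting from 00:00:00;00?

6398

Complete 10-minute blocks: 0, each 17982 frames → 0.
Remaining 3 whole minutes in the current block: 1800 + 2 × 1798 = 5396 frames.
Within the current minute: 33 × 30 + 14 − 2 = 1002 (labels ;00/;01 skipped at this minute). Total = 0 + 5396 + 1002 = 6398.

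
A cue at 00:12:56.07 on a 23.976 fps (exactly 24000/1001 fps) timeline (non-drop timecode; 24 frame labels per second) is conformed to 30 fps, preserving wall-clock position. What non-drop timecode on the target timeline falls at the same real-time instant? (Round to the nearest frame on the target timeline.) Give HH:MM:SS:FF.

Source frame index: (0×3600 + 12×60 + 56) × 24 + 7 = 18631.
Real time: 18631 / (24000/1001) = 18649631/24000 s.
Target frame: (18649631/24000) × (30) = 18649631/800 ≈ 23312.039 → 23312.
At 30 labels/s: frame 23312 → 00:12:57:02.

00:12:57:02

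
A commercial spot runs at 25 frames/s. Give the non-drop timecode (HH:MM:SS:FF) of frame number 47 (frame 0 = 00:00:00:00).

47 ÷ 25 = 1 full seconds, remainder 22 frames.
1 s = 0 h 0 min 1 s.
Timecode: 00:00:01:22.

00:00:01:22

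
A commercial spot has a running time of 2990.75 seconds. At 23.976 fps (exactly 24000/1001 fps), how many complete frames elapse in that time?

Frames = 2990.75 × 24000/1001 = 10254000/143 ≈ 71706.2937.
Complete frames: 71706.

71706 frames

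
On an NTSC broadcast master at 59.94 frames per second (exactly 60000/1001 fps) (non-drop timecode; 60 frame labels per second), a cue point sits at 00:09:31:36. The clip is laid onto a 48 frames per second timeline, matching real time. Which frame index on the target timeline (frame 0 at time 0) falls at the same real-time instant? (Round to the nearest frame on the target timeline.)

Source frame index: (0×3600 + 9×60 + 31) × 60 + 36 = 34296.
Real time: 34296 / (60000/1001) = 1430429/2500 s.
Target frame: (1430429/2500) × (48) = 17165148/625 ≈ 27464.237 → 27464.

frame 27464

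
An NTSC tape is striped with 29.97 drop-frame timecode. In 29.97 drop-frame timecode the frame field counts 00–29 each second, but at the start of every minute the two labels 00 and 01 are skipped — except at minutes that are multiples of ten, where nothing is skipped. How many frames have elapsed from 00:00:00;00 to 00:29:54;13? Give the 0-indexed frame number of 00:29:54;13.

As if non-drop at 30 labels/s: (0 × 3600 + 29 × 60 + 54) × 30 + 13 = 53833.
Minute boundaries passed: 29; those not divisible by 10: 29 − 2 = 27; dropped labels = 2 × 27 = 54.
Actual frame index = 53833 − 54 = 53779.

53779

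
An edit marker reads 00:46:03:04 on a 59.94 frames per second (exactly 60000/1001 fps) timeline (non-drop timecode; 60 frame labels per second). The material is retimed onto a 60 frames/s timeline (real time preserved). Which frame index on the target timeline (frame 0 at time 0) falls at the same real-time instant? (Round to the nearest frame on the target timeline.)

Source frame index: (0×3600 + 46×60 + 3) × 60 + 4 = 165784.
Real time: 165784 / (60000/1001) = 20743723/7500 s.
Target frame: (20743723/7500) × (60) = 20743723/125 ≈ 165949.784 → 165950.

frame 165950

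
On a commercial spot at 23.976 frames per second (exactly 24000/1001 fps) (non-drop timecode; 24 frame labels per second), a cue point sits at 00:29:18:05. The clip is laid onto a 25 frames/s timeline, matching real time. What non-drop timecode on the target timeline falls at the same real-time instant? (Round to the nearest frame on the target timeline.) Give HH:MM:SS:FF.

00:29:19:24

Source frame index: (0×3600 + 29×60 + 18) × 24 + 5 = 42197.
Real time: 42197 / (24000/1001) = 42239197/24000 s.
Target frame: (42239197/24000) × (25) = 42239197/960 ≈ 43999.164 → 43999.
At 25 labels/s: frame 43999 → 00:29:19:24.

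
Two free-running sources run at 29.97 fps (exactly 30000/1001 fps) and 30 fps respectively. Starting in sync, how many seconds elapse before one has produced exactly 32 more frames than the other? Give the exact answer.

16016/15 seconds

The gap grows by |30 − 30000/1001| = 30/1001 frames per second.
Time for a 32-frame gap: 32 ÷ (30/1001) = 16016/15 s.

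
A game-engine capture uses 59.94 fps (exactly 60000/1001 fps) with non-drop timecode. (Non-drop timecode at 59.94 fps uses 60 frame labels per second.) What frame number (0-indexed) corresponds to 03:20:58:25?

frame 723505

Total seconds to the label: (3 × 3600 + 20 × 60 + 58) = 12058.
Frame index = 12058 × 60 + 25 = 723505.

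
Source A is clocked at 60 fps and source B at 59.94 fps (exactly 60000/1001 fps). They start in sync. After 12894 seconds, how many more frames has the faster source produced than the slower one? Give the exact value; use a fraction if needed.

110520/143 frames

A emits 60 × 12894 = 773640 frames; B emits 60000/1001 × 12894 = 110520000/143.
Difference = 110520/143 frames (≈ 772.8671); B is behind A.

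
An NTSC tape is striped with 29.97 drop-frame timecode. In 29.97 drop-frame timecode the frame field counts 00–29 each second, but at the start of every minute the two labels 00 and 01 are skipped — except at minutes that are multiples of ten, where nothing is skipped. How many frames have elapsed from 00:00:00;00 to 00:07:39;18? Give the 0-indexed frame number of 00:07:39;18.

13774

Complete 10-minute blocks: 0, each 17982 frames → 0.
Remaining 7 whole minutes in the current block: 1800 + 6 × 1798 = 12588 frames.
Within the current minute: 39 × 30 + 18 − 2 = 1186 (labels ;00/;01 skipped at this minute). Total = 0 + 12588 + 1186 = 13774.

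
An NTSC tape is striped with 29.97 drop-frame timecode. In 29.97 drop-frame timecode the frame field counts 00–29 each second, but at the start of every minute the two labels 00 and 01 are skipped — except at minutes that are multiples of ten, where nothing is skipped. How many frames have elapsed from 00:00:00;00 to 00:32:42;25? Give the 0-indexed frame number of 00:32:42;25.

As if non-drop at 30 labels/s: (0 × 3600 + 32 × 60 + 42) × 30 + 25 = 58885.
Minute boundaries passed: 32; those not divisible by 10: 32 − 3 = 29; dropped labels = 2 × 29 = 58.
Actual frame index = 58885 − 58 = 58827.

58827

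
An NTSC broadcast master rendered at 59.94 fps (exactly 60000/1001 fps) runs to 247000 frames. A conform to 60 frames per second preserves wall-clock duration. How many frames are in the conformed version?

Target frames = source frames × (target rate / source rate) = 247000 × (60)/(60000/1001) = 247000 × 1001/1000 = 247247.

247247 frames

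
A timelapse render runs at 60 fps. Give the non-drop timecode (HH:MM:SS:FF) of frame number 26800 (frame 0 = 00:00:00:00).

00:07:26:40

26800 ÷ 60 = 446 full seconds, remainder 40 frames.
446 s = 0 h 7 min 26 s.
Timecode: 00:07:26:40.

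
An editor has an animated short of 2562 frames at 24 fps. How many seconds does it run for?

Running time = 2562 / (24) = 106.75 s.

106.75 seconds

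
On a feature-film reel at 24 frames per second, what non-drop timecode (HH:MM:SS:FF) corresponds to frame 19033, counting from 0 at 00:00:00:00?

00:13:13:01

19033 ÷ 24 = 793 full seconds, remainder 1 frame.
793 s = 0 h 13 min 13 s.
Timecode: 00:13:13:01.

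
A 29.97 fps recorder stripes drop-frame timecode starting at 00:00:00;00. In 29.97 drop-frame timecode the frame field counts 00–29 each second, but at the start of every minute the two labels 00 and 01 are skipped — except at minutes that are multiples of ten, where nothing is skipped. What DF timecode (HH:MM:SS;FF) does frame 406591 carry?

Ten DF minutes hold 17982 frames, so frame 406591 lies in block 22 (frames 395604–413585) with 10987 frames into that block.
The block's first minute is 1800 frames and the rest 1798 each; 10987 frames reaches minute 6, so 22 × 18 + 6 × 2 = 408 labels have been skipped so far.
Adding those back, label number 406591 + 408 = 406999 at 30 labels/s is 13566 s + 19 f = 3 h 46 min 6 s frame 19, i.e. 03:46:06;19.

03:46:06;19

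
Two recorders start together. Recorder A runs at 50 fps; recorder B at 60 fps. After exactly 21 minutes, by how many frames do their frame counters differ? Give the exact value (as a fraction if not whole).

12600 frames

21 min = 1260 s.
A emits 50 × 1260 = 63000 frames; B emits 60 × 1260 = 75600.
Difference = 12600 frames; B is ahead of A.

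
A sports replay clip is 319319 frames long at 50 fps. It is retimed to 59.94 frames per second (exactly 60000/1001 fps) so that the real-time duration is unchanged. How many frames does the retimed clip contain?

Target frames = source frames × (target rate / source rate) = 319319 × (60000/1001)/(50) = 319319 × 1200/1001 = 382800.

382800 frames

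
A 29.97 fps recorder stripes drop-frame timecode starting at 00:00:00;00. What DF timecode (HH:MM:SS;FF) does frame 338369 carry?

03:08:10;09

Each 10-minute DF block holds 10 × 60 × 30 − 9 × 2 = 17982 frames. 338369 ÷ 17982 → 18 full blocks, remainder 14693.
Within the partial block the first minute is 1800 frames and each further minute 1798, so 8 further minute boundaries passed. Total skipped labels = 18 × 18 + 2 × 8 = 340.
Non-drop label index = 338369 + 340 = 338709; at 30 labels/s that is 03:08:10:09, i.e. DF 03:08:10;09.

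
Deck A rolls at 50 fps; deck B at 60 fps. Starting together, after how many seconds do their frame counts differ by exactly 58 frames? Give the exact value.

The gap grows by |60 − 50| = 10 frames per second.
Time for a 58-frame gap: 58 ÷ (10) = 5.8 s.

5.8 seconds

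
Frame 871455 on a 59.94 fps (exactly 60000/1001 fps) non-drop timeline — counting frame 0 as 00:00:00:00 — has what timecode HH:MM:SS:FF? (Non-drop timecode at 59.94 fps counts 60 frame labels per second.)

871455 ÷ 60 = 14524 full seconds, remainder 15 frames.
14524 s = 4 h 2 min 4 s.
Timecode: 04:02:04:15.

04:02:04:15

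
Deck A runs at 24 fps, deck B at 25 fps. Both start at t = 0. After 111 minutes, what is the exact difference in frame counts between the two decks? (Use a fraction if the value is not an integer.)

111 min = 6660 s.
A emits 24 × 6660 = 159840 frames; B emits 25 × 6660 = 166500.
Difference = 6660 frames; B is ahead of A.

6660 frames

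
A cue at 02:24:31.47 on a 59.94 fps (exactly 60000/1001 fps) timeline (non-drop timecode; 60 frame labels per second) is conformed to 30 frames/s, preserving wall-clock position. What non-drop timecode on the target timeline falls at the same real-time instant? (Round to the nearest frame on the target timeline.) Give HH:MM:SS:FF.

Source frame index: (2×3600 + 24×60 + 31) × 60 + 47 = 520307.
Real time: 520307 / (60000/1001) = 520827307/60000 s.
Target frame: (520827307/60000) × (30) = 520827307/2000 ≈ 260413.653 → 260414.
At 30 labels/s: frame 260414 → 02:24:40:14.

02:24:40:14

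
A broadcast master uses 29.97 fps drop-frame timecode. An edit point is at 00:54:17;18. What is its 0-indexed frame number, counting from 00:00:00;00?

Complete 10-minute blocks: 5, each 17982 frames → 89910.
Remaining 4 whole minutes in the current block: 1800 + 3 × 1798 = 7194 frames.
Within the current minute: 17 × 30 + 18 − 2 = 526 (labels ;00/;01 skipped at this minute). Total = 89910 + 7194 + 526 = 97630.

97630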